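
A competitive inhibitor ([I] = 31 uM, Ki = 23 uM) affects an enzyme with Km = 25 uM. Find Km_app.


Km_app = Km * (1 + [I]/Ki)
Km_app = 25 * (1 + 31/23)
Km_app = 58.6957 uM

58.6957 uM


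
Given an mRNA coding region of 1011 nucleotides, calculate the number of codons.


codons = nucleotides / 3
codons = 1011 / 3 = 337

337


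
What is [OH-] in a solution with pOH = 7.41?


[OH-] = 10^(-pOH)
[OH-] = 10^(-7.41)
[OH-] = 3.890e-08 M

3.890e-08 M


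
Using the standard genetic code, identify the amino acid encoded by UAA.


Standard genetic code lookup.
Codon UAA -> Stop

Stop


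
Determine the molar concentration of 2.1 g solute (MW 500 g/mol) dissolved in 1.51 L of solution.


C = (mass / MW) / volume
C = (2.1 / 500) / 1.51
C = 0.0028 M

0.0028 M


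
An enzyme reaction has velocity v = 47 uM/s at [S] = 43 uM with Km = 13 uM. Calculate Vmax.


Vmax = v * (Km + [S]) / [S]
Vmax = 47 * (13 + 43) / 43
Vmax = 61.2093 uM/s

61.2093 uM/s


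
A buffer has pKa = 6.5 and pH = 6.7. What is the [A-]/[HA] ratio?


[A-]/[HA] = 10^(pH - pKa)
= 10^(6.7 - 6.5)
= 1.5849

1.5849


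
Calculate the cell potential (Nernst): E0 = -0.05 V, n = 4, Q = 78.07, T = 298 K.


E = E0 - (RT/nF) * ln(Q)
E = -0.05 - (8.314 * 298 / (4 * 96485)) * ln(78.07)
E = -0.078 V

-0.078 V


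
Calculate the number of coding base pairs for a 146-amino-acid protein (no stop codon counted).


Each amino acid = 1 codon = 3 bp
bp = 146 * 3 = 438 bp

438 bp


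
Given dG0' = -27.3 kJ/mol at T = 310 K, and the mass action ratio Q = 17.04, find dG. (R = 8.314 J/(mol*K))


dG = dG0' + RT * ln(Q) / 1000
dG = -27.3 + 8.314 * 310 * ln(17.04) / 1000
dG = -19.9918 kJ/mol

-19.9918 kJ/mol


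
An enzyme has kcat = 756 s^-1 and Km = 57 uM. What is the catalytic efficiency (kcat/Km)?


Catalytic efficiency = kcat / Km
= 756 / 57
= 13.2632 uM^-1*s^-1

13.2632 uM^-1*s^-1


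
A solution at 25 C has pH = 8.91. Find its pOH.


pOH = 14 - pH
pOH = 14 - 8.91
pOH = 5.09

5.09


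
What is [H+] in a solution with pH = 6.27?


[H+] = 10^(-pH)
[H+] = 10^(-6.27)
[H+] = 5.370e-07 M

5.370e-07 M


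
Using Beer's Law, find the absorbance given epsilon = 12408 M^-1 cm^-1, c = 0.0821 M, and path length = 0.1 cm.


A = epsilon * c * l
A = 12408 * 0.0821 * 0.1
A = 101.8697

101.8697


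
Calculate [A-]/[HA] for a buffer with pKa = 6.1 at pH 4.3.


[A-]/[HA] = 10^(pH - pKa)
= 10^(4.3 - 6.1)
= 0.0158

0.0158


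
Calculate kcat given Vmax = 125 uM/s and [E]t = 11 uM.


kcat = Vmax / [E]t
kcat = 125 / 11
kcat = 11.3636 s^-1

11.3636 s^-1


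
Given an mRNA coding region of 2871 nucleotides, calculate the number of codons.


codons = nucleotides / 3
codons = 2871 / 3 = 957

957


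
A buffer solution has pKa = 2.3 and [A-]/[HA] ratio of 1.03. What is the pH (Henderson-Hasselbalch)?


pH = pKa + log10([A-]/[HA])
pH = 2.3 + log10(1.03)
pH = 2.3128

2.3128


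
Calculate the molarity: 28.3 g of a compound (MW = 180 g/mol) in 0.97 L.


C = (mass / MW) / volume
C = (28.3 / 180) / 0.97
C = 0.1621 M

0.1621 M


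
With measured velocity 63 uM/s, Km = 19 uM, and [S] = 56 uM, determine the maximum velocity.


Vmax = v * (Km + [S]) / [S]
Vmax = 63 * (19 + 56) / 56
Vmax = 84.375 uM/s

84.375 uM/s


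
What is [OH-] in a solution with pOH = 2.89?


[OH-] = 10^(-pOH)
[OH-] = 10^(-2.89)
[OH-] = 0.0013 M

0.0013 M


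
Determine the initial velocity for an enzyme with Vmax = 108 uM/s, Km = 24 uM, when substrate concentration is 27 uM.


v = Vmax * [S] / (Km + [S])
v = 108 * 27 / (24 + 27)
v = 57.1765 uM/s

57.1765 uM/s


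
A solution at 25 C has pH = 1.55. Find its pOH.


pOH = 14 - pH
pOH = 14 - 1.55
pOH = 12.45

12.45


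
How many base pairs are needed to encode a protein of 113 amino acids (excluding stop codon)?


Each amino acid = 1 codon = 3 bp
bp = 113 * 3 = 339 bp

339 bp


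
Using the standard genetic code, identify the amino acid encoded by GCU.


Standard genetic code lookup.
Codon GCU -> Ala

Ala


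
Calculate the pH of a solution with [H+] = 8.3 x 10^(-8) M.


pH = -log10([H+])
pH = -log10(8.3 x 10^(-8))
pH = 7.0809

7.0809


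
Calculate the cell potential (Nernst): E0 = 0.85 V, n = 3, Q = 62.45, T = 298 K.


E = E0 - (RT/nF) * ln(Q)
E = 0.85 - (8.314 * 298 / (3 * 96485)) * ln(62.45)
E = 0.8146 V

0.8146 V


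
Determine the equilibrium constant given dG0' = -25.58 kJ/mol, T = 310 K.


Keq = exp(-dG0 * 1000 / (R * T))
Keq = exp(-(-25.58) * 1000 / (8.314 * 310))
Keq = 20434.1213

20434.1213


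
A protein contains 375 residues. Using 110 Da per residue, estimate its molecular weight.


MW = n_residues * 110 Da
MW = 375 * 110
MW = 41250 Da

41250 Da


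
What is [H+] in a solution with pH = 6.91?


[H+] = 10^(-pH)
[H+] = 10^(-6.91)
[H+] = 1.230e-07 M

1.230e-07 M


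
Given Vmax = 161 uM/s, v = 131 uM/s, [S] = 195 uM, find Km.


Km = [S] * (Vmax - v) / v
Km = 195 * (161 - 131) / 131
Km = 44.6565 uM

44.6565 uM


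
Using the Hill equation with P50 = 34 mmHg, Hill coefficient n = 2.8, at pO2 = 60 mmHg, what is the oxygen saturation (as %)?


Y = pO2^n / (P50^n + pO2^n)
Y = 60^2.8 / (34^2.8 + 60^2.8)
Y = 83.07%

83.07%


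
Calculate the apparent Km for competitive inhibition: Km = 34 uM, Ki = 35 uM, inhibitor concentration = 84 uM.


Km_app = Km * (1 + [I]/Ki)
Km_app = 34 * (1 + 84/35)
Km_app = 115.6 uM

115.6 uM


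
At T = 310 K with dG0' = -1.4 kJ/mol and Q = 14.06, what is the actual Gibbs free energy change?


dG = dG0' + RT * ln(Q) / 1000
dG = -1.4 + 8.314 * 310 * ln(14.06) / 1000
dG = 5.4128 kJ/mol

5.4128 kJ/mol


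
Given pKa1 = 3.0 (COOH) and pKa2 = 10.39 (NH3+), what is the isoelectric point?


pI = (pKa1 + pKa2) / 2
pI = (3.0 + 10.39) / 2
pI = 6.695

6.695


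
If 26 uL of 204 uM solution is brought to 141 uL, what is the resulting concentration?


C2 = C1 * V1 / V2
C2 = 204 * 26 / 141
C2 = 37.617 uM

37.617 uM


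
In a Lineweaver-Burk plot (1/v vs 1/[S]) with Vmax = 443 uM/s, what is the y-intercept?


y-intercept = 1/Vmax
= 1/443
= 0.0023 s/uM

0.0023 s/uM


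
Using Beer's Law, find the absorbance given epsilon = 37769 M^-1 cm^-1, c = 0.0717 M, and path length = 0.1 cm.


A = epsilon * c * l
A = 37769 * 0.0717 * 0.1
A = 270.8037

270.8037


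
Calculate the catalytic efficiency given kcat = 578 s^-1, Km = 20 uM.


Catalytic efficiency = kcat / Km
= 578 / 20
= 28.9 uM^-1*s^-1

28.9 uM^-1*s^-1


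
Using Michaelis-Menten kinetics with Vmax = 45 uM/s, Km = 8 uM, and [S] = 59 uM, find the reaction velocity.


v = Vmax * [S] / (Km + [S])
v = 45 * 59 / (8 + 59)
v = 39.6269 uM/s

39.6269 uM/s


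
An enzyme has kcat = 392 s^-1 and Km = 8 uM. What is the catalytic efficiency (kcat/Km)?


Catalytic efficiency = kcat / Km
= 392 / 8
= 49.0 uM^-1*s^-1

49.0 uM^-1*s^-1


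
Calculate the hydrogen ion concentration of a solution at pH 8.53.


[H+] = 10^(-pH)
[H+] = 10^(-8.53)
[H+] = 2.951e-09 M

2.951e-09 M


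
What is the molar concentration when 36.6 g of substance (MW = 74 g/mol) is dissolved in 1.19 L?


C = (mass / MW) / volume
C = (36.6 / 74) / 1.19
C = 0.4156 M

0.4156 M


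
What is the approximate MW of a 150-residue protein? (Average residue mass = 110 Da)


MW = n_residues * 110 Da
MW = 150 * 110
MW = 16500 Da

16500 Da


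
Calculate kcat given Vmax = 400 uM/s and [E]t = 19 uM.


kcat = Vmax / [E]t
kcat = 400 / 19
kcat = 21.0526 s^-1

21.0526 s^-1


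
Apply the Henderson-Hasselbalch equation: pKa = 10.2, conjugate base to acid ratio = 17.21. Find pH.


pH = pKa + log10([A-]/[HA])
pH = 10.2 + log10(17.21)
pH = 11.4358

11.4358


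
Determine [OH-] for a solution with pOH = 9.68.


[OH-] = 10^(-pOH)
[OH-] = 10^(-9.68)
[OH-] = 2.089e-10 M

2.089e-10 M


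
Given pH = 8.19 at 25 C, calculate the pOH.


pOH = 14 - pH
pOH = 14 - 8.19
pOH = 5.81

5.81


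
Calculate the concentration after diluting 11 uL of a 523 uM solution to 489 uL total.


C2 = C1 * V1 / V2
C2 = 523 * 11 / 489
C2 = 11.7648 uM

11.7648 uM


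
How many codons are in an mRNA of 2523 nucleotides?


codons = nucleotides / 3
codons = 2523 / 3 = 841

841


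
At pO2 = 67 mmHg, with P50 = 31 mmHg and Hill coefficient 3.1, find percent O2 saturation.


Y = pO2^n / (P50^n + pO2^n)
Y = 67^3.1 / (31^3.1 + 67^3.1)
Y = 91.6%

91.6%


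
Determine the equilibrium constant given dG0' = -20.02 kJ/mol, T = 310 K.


Keq = exp(-dG0 * 1000 / (R * T))
Keq = exp(-(-20.02) * 1000 / (8.314 * 310))
Keq = 2363.0265

2363.0265


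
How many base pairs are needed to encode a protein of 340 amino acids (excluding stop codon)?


Each amino acid = 1 codon = 3 bp
bp = 340 * 3 = 1020 bp

1020 bp


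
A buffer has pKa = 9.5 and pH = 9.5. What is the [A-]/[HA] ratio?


[A-]/[HA] = 10^(pH - pKa)
= 10^(9.5 - 9.5)
= 1.0

1.0


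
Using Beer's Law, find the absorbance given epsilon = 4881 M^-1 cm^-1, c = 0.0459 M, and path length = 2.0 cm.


A = epsilon * c * l
A = 4881 * 0.0459 * 2.0
A = 448.0758

448.0758


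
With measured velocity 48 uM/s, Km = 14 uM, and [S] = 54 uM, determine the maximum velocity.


Vmax = v * (Km + [S]) / [S]
Vmax = 48 * (14 + 54) / 54
Vmax = 60.4444 uM/s

60.4444 uM/s


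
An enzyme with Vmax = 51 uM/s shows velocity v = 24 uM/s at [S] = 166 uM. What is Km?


Km = [S] * (Vmax - v) / v
Km = 166 * (51 - 24) / 24
Km = 186.75 uM

186.75 uM


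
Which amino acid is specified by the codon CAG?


Standard genetic code lookup.
Codon CAG -> Gln

Gln


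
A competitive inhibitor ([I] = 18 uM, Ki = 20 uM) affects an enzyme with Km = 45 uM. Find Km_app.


Km_app = Km * (1 + [I]/Ki)
Km_app = 45 * (1 + 18/20)
Km_app = 85.5 uM

85.5 uM


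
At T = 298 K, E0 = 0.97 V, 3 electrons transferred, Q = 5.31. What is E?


E = E0 - (RT/nF) * ln(Q)
E = 0.97 - (8.314 * 298 / (3 * 96485)) * ln(5.31)
E = 0.9557 V

0.9557 V


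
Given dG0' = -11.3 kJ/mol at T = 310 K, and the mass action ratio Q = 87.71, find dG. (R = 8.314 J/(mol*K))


dG = dG0' + RT * ln(Q) / 1000
dG = -11.3 + 8.314 * 310 * ln(87.71) / 1000
dG = 0.2311 kJ/mol

0.2311 kJ/mol


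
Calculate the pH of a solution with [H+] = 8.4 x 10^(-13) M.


pH = -log10([H+])
pH = -log10(8.4 x 10^(-13))
pH = 12.0757

12.0757


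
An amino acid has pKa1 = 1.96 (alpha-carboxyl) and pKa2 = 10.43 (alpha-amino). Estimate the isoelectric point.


pI = (pKa1 + pKa2) / 2
pI = (1.96 + 10.43) / 2
pI = 6.195

6.195


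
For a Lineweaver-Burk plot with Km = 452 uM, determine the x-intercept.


x-intercept = -1/Km
= -1/452
= -0.0022 1/uM

-0.0022 1/uM


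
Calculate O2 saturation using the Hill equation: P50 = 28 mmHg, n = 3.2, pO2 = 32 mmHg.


Y = pO2^n / (P50^n + pO2^n)
Y = 32^3.2 / (28^3.2 + 32^3.2)
Y = 60.52%

60.52%


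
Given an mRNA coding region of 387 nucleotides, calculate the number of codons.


codons = nucleotides / 3
codons = 387 / 3 = 129

129


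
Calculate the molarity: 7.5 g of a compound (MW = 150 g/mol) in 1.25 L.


C = (mass / MW) / volume
C = (7.5 / 150) / 1.25
C = 0.04 M

0.04 M


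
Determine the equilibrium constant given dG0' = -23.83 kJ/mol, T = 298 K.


Keq = exp(-dG0 * 1000 / (R * T))
Keq = exp(-(-23.83) * 1000 / (8.314 * 298))
Keq = 15037.2778

15037.2778


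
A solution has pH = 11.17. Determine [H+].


[H+] = 10^(-pH)
[H+] = 10^(-11.17)
[H+] = 6.761e-12 M

6.761e-12 M


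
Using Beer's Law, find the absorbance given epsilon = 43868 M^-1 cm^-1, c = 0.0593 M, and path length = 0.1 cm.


A = epsilon * c * l
A = 43868 * 0.0593 * 0.1
A = 260.1372

260.1372


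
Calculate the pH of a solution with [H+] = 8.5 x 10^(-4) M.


pH = -log10([H+])
pH = -log10(8.5 x 10^(-4))
pH = 3.0706

3.0706


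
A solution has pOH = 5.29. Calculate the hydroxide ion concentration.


[OH-] = 10^(-pOH)
[OH-] = 10^(-5.29)
[OH-] = 5.129e-06 M

5.129e-06 M


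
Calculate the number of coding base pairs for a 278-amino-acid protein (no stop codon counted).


Each amino acid = 1 codon = 3 bp
bp = 278 * 3 = 834 bp

834 bp


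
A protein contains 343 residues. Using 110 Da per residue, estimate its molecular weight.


MW = n_residues * 110 Da
MW = 343 * 110
MW = 37730 Da

37730 Da


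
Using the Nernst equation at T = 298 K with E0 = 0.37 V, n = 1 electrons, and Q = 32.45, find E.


E = E0 - (RT/nF) * ln(Q)
E = 0.37 - (8.314 * 298 / (1 * 96485)) * ln(32.45)
E = 0.2806 V

0.2806 V


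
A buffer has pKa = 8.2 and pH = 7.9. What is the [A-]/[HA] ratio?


[A-]/[HA] = 10^(pH - pKa)
= 10^(7.9 - 8.2)
= 0.5012

0.5012


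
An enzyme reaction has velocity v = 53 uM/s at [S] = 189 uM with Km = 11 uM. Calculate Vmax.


Vmax = v * (Km + [S]) / [S]
Vmax = 53 * (11 + 189) / 189
Vmax = 56.0847 uM/s

56.0847 uM/s


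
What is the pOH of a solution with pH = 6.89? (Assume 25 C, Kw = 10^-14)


pOH = 14 - pH
pOH = 14 - 6.89
pOH = 7.11

7.11


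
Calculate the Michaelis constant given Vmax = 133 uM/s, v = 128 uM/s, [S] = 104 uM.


Km = [S] * (Vmax - v) / v
Km = 104 * (133 - 128) / 128
Km = 4.0625 uM

4.0625 uM


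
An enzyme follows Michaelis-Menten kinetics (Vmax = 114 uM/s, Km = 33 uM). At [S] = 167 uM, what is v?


v = Vmax * [S] / (Km + [S])
v = 114 * 167 / (33 + 167)
v = 95.19 uM/s

95.19 uM/s


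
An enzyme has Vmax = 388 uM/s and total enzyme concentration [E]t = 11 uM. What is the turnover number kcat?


kcat = Vmax / [E]t
kcat = 388 / 11
kcat = 35.2727 s^-1

35.2727 s^-1


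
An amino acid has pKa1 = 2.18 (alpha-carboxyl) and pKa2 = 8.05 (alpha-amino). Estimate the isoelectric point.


pI = (pKa1 + pKa2) / 2
pI = (2.18 + 8.05) / 2
pI = 5.115

5.115


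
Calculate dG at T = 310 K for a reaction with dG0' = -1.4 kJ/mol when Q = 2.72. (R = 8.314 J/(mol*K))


dG = dG0' + RT * ln(Q) / 1000
dG = -1.4 + 8.314 * 310 * ln(2.72) / 1000
dG = 1.179 kJ/mol

1.179 kJ/mol


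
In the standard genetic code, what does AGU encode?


Standard genetic code lookup.
Codon AGU -> Ser

Ser


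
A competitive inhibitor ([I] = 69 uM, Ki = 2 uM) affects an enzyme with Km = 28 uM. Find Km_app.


Km_app = Km * (1 + [I]/Ki)
Km_app = 28 * (1 + 69/2)
Km_app = 994.0 uM

994.0 uM


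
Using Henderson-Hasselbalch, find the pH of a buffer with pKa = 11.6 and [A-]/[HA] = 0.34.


pH = pKa + log10([A-]/[HA])
pH = 11.6 + log10(0.34)
pH = 11.1315

11.1315


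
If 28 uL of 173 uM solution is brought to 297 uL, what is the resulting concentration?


C2 = C1 * V1 / V2
C2 = 173 * 28 / 297
C2 = 16.3098 uM

16.3098 uM


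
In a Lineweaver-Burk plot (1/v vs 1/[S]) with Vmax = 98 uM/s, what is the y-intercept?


y-intercept = 1/Vmax
= 1/98
= 0.0102 s/uM

0.0102 s/uM


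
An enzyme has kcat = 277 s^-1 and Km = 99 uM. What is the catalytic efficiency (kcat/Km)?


Catalytic efficiency = kcat / Km
= 277 / 99
= 2.798 uM^-1*s^-1

2.798 uM^-1*s^-1


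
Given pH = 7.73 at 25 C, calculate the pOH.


pOH = 14 - pH
pOH = 14 - 7.73
pOH = 6.27

6.27


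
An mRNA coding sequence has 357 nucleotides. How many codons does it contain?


codons = nucleotides / 3
codons = 357 / 3 = 119

119


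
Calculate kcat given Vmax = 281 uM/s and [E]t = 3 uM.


kcat = Vmax / [E]t
kcat = 281 / 3
kcat = 93.6667 s^-1

93.6667 s^-1


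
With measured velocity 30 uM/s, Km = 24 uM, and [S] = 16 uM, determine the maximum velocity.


Vmax = v * (Km + [S]) / [S]
Vmax = 30 * (24 + 16) / 16
Vmax = 75.0 uM/s

75.0 uM/s


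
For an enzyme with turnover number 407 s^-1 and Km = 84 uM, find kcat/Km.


Catalytic efficiency = kcat / Km
= 407 / 84
= 4.8452 uM^-1*s^-1

4.8452 uM^-1*s^-1


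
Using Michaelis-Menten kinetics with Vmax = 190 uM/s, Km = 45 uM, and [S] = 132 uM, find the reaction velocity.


v = Vmax * [S] / (Km + [S])
v = 190 * 132 / (45 + 132)
v = 141.6949 uM/s

141.6949 uM/s


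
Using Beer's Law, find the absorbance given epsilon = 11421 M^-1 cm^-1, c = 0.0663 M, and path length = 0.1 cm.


A = epsilon * c * l
A = 11421 * 0.0663 * 0.1
A = 75.7212

75.7212


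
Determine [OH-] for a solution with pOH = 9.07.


[OH-] = 10^(-pOH)
[OH-] = 10^(-9.07)
[OH-] = 8.511e-10 M

8.511e-10 M


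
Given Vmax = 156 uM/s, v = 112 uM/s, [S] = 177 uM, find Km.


Km = [S] * (Vmax - v) / v
Km = 177 * (156 - 112) / 112
Km = 69.5357 uM

69.5357 uM


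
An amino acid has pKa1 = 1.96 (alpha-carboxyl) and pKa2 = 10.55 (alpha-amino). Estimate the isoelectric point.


pI = (pKa1 + pKa2) / 2
pI = (1.96 + 10.55) / 2
pI = 6.255

6.255


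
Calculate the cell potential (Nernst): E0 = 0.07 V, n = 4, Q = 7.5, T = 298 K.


E = E0 - (RT/nF) * ln(Q)
E = 0.07 - (8.314 * 298 / (4 * 96485)) * ln(7.5)
E = 0.0571 V

0.0571 V


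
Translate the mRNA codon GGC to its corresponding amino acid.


Standard genetic code lookup.
Codon GGC -> Gly

Gly


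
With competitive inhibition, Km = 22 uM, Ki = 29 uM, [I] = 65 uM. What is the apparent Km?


Km_app = Km * (1 + [I]/Ki)
Km_app = 22 * (1 + 65/29)
Km_app = 71.3103 uM

71.3103 uM


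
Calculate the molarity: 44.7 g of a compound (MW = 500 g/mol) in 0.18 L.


C = (mass / MW) / volume
C = (44.7 / 500) / 0.18
C = 0.4967 M

0.4967 M


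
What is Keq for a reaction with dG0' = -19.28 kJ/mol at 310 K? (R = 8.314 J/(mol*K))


Keq = exp(-dG0 * 1000 / (R * T))
Keq = exp(-(-19.28) * 1000 / (8.314 * 310))
Keq = 1773.2703

1773.2703


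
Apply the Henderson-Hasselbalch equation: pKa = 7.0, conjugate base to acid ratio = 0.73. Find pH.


pH = pKa + log10([A-]/[HA])
pH = 7.0 + log10(0.73)
pH = 6.8633

6.8633


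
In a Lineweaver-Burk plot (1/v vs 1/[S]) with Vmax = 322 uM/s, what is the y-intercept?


y-intercept = 1/Vmax
= 1/322
= 0.0031 s/uM

0.0031 s/uM


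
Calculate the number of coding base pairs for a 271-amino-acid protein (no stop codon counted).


Each amino acid = 1 codon = 3 bp
bp = 271 * 3 = 813 bp

813 bp


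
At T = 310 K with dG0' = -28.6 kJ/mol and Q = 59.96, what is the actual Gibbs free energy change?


dG = dG0' + RT * ln(Q) / 1000
dG = -28.6 + 8.314 * 310 * ln(59.96) / 1000
dG = -18.0492 kJ/mol

-18.0492 kJ/mol


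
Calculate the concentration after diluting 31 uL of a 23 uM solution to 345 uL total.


C2 = C1 * V1 / V2
C2 = 23 * 31 / 345
C2 = 2.0667 uM

2.0667 uM


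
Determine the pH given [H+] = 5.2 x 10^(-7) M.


pH = -log10([H+])
pH = -log10(5.2 x 10^(-7))
pH = 6.284

6.284


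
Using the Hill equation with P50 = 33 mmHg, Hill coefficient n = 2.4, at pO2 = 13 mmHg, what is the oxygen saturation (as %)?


Y = pO2^n / (P50^n + pO2^n)
Y = 13^2.4 / (33^2.4 + 13^2.4)
Y = 9.66%

9.66%


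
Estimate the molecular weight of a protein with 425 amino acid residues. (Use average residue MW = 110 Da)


MW = n_residues * 110 Da
MW = 425 * 110
MW = 46750 Da

46750 Da


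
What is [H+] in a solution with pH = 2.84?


[H+] = 10^(-pH)
[H+] = 10^(-2.84)
[H+] = 0.0014 M

0.0014 M


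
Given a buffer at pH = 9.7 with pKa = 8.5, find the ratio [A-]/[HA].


[A-]/[HA] = 10^(pH - pKa)
= 10^(9.7 - 8.5)
= 15.8489

15.8489


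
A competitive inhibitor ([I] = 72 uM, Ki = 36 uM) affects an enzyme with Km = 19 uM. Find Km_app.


Km_app = Km * (1 + [I]/Ki)
Km_app = 19 * (1 + 72/36)
Km_app = 57.0 uM

57.0 uM


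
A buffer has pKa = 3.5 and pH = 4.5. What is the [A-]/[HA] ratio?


[A-]/[HA] = 10^(pH - pKa)
= 10^(4.5 - 3.5)
= 10.0

10.0


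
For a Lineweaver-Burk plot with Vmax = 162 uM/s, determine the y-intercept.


y-intercept = 1/Vmax
= 1/162
= 0.0062 s/uM

0.0062 s/uM


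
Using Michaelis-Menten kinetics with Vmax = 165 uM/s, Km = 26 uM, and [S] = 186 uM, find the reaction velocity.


v = Vmax * [S] / (Km + [S])
v = 165 * 186 / (26 + 186)
v = 144.7642 uM/s

144.7642 uM/s


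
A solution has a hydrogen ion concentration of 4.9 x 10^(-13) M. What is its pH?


pH = -log10([H+])
pH = -log10(4.9 x 10^(-13))
pH = 12.3098

12.3098


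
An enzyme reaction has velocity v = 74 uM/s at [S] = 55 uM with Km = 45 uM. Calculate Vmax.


Vmax = v * (Km + [S]) / [S]
Vmax = 74 * (45 + 55) / 55
Vmax = 134.5455 uM/s

134.5455 uM/s


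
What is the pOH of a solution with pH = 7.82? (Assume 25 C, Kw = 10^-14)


pOH = 14 - pH
pOH = 14 - 7.82
pOH = 6.18

6.18


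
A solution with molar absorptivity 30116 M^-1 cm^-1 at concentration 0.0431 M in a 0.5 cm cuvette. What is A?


A = epsilon * c * l
A = 30116 * 0.0431 * 0.5
A = 648.9998

648.9998


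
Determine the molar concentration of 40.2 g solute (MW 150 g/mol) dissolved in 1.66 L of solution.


C = (mass / MW) / volume
C = (40.2 / 150) / 1.66
C = 0.1614 M

0.1614 M


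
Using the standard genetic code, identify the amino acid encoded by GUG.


Standard genetic code lookup.
Codon GUG -> Val

Val


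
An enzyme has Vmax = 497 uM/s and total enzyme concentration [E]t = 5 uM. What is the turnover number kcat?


kcat = Vmax / [E]t
kcat = 497 / 5
kcat = 99.4 s^-1

99.4 s^-1


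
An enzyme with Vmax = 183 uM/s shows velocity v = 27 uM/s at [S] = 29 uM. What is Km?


Km = [S] * (Vmax - v) / v
Km = 29 * (183 - 27) / 27
Km = 167.5556 uM

167.5556 uM


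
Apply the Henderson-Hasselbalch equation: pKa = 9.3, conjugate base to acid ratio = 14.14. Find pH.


pH = pKa + log10([A-]/[HA])
pH = 9.3 + log10(14.14)
pH = 10.4504

10.4504


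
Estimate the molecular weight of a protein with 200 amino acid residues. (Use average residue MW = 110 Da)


MW = n_residues * 110 Da
MW = 200 * 110
MW = 22000 Da

22000 Da


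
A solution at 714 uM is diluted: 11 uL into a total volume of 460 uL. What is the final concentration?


C2 = C1 * V1 / V2
C2 = 714 * 11 / 460
C2 = 17.0739 uM

17.0739 uM


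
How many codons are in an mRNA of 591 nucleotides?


codons = nucleotides / 3
codons = 591 / 3 = 197

197


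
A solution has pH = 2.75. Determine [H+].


[H+] = 10^(-pH)
[H+] = 10^(-2.75)
[H+] = 0.0018 M

0.0018 M


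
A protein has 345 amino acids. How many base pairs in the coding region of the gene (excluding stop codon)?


Each amino acid = 1 codon = 3 bp
bp = 345 * 3 = 1035 bp

1035 bp


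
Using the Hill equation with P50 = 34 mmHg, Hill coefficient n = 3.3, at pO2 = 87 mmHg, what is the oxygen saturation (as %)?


Y = pO2^n / (P50^n + pO2^n)
Y = 87^3.3 / (34^3.3 + 87^3.3)
Y = 95.69%

95.69%


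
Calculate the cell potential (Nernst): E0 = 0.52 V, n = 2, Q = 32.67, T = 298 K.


E = E0 - (RT/nF) * ln(Q)
E = 0.52 - (8.314 * 298 / (2 * 96485)) * ln(32.67)
E = 0.4752 V

0.4752 V


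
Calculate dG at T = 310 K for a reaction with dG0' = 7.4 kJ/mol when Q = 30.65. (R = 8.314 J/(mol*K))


dG = dG0' + RT * ln(Q) / 1000
dG = 7.4 + 8.314 * 310 * ln(30.65) / 1000
dG = 16.2213 kJ/mol

16.2213 kJ/mol


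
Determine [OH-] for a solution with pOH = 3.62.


[OH-] = 10^(-pOH)
[OH-] = 10^(-3.62)
[OH-] = 2.399e-04 M

2.399e-04 M


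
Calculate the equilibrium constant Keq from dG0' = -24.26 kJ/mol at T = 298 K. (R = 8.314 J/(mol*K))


Keq = exp(-dG0 * 1000 / (R * T))
Keq = exp(-(-24.26) * 1000 / (8.314 * 298))
Keq = 17887.2705

17887.2705


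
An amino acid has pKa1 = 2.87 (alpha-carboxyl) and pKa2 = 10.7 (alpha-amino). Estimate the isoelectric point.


pI = (pKa1 + pKa2) / 2
pI = (2.87 + 10.7) / 2
pI = 6.785

6.785


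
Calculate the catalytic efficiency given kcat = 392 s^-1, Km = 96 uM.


Catalytic efficiency = kcat / Km
= 392 / 96
= 4.0833 uM^-1*s^-1

4.0833 uM^-1*s^-1


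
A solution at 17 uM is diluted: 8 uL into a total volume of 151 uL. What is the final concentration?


C2 = C1 * V1 / V2
C2 = 17 * 8 / 151
C2 = 0.9007 uM

0.9007 uM


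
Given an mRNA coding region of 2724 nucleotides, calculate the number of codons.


codons = nucleotides / 3
codons = 2724 / 3 = 908

908


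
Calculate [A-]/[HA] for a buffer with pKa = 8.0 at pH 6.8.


[A-]/[HA] = 10^(pH - pKa)
= 10^(6.8 - 8.0)
= 0.0631

0.0631


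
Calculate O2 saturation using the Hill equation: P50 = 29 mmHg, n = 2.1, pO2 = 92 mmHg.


Y = pO2^n / (P50^n + pO2^n)
Y = 92^2.1 / (29^2.1 + 92^2.1)
Y = 91.87%

91.87%


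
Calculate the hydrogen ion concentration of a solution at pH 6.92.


[H+] = 10^(-pH)
[H+] = 10^(-6.92)
[H+] = 1.202e-07 M

1.202e-07 M


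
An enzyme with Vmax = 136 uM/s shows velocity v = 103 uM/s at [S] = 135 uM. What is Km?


Km = [S] * (Vmax - v) / v
Km = 135 * (136 - 103) / 103
Km = 43.2524 uM

43.2524 uM


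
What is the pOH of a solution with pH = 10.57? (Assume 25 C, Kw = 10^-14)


pOH = 14 - pH
pOH = 14 - 10.57
pOH = 3.43

3.43


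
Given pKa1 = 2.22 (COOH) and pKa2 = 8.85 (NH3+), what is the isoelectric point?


pI = (pKa1 + pKa2) / 2
pI = (2.22 + 8.85) / 2
pI = 5.535

5.535


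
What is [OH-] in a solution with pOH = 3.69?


[OH-] = 10^(-pOH)
[OH-] = 10^(-3.69)
[OH-] = 2.042e-04 M

2.042e-04 M


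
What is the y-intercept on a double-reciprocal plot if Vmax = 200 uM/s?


y-intercept = 1/Vmax
= 1/200
= 0.005 s/uM

0.005 s/uM


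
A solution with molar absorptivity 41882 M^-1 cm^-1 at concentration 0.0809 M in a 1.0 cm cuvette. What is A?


A = epsilon * c * l
A = 41882 * 0.0809 * 1.0
A = 3388.2538

3388.2538


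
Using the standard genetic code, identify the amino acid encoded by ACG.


Standard genetic code lookup.
Codon ACG -> Thr

Thr


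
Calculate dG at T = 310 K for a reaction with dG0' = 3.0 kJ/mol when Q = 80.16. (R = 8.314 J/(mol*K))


dG = dG0' + RT * ln(Q) / 1000
dG = 3.0 + 8.314 * 310 * ln(80.16) / 1000
dG = 14.2991 kJ/mol

14.2991 kJ/mol


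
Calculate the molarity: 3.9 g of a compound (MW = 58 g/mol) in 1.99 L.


C = (mass / MW) / volume
C = (3.9 / 58) / 1.99
C = 0.0338 M

0.0338 M


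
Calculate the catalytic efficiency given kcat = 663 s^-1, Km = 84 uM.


Catalytic efficiency = kcat / Km
= 663 / 84
= 7.8929 uM^-1*s^-1

7.8929 uM^-1*s^-1


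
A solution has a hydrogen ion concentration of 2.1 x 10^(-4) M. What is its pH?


pH = -log10([H+])
pH = -log10(2.1 x 10^(-4))
pH = 3.6778

3.6778


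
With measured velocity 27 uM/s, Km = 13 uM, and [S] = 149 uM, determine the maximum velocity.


Vmax = v * (Km + [S]) / [S]
Vmax = 27 * (13 + 149) / 149
Vmax = 29.3557 uM/s

29.3557 uM/s


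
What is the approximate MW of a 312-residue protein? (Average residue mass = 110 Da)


MW = n_residues * 110 Da
MW = 312 * 110
MW = 34320 Da

34320 Da


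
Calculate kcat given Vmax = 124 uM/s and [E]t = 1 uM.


kcat = Vmax / [E]t
kcat = 124 / 1
kcat = 124.0 s^-1

124.0 s^-1


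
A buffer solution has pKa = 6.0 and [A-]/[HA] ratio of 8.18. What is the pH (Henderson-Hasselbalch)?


pH = pKa + log10([A-]/[HA])
pH = 6.0 + log10(8.18)
pH = 6.9128

6.9128


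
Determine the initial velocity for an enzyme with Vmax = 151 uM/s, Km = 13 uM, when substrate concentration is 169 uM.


v = Vmax * [S] / (Km + [S])
v = 151 * 169 / (13 + 169)
v = 140.2143 uM/s

140.2143 uM/s


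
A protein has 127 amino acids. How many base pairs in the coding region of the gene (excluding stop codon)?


Each amino acid = 1 codon = 3 bp
bp = 127 * 3 = 381 bp

381 bp


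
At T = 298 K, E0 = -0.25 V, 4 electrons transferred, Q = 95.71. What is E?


E = E0 - (RT/nF) * ln(Q)
E = -0.25 - (8.314 * 298 / (4 * 96485)) * ln(95.71)
E = -0.2793 V

-0.2793 V


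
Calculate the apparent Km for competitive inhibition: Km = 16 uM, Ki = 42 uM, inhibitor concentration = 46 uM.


Km_app = Km * (1 + [I]/Ki)
Km_app = 16 * (1 + 46/42)
Km_app = 33.5238 uM

33.5238 uM


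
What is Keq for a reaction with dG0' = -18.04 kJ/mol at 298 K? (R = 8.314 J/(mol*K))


Keq = exp(-dG0 * 1000 / (R * T))
Keq = exp(-(-18.04) * 1000 / (8.314 * 298))
Keq = 1452.9078

1452.9078


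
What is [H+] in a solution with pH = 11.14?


[H+] = 10^(-pH)
[H+] = 10^(-11.14)
[H+] = 7.244e-12 M

7.244e-12 M


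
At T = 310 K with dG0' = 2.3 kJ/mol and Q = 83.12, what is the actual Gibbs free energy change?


dG = dG0' + RT * ln(Q) / 1000
dG = 2.3 + 8.314 * 310 * ln(83.12) / 1000
dG = 13.6926 kJ/mol

13.6926 kJ/mol


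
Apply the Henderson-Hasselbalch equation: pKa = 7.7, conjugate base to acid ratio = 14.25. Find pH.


pH = pKa + log10([A-]/[HA])
pH = 7.7 + log10(14.25)
pH = 8.8538

8.8538


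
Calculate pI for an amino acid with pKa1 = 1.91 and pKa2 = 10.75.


pI = (pKa1 + pKa2) / 2
pI = (1.91 + 10.75) / 2
pI = 6.33

6.33


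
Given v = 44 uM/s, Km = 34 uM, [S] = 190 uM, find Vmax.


Vmax = v * (Km + [S]) / [S]
Vmax = 44 * (34 + 190) / 190
Vmax = 51.8737 uM/s

51.8737 uM/s


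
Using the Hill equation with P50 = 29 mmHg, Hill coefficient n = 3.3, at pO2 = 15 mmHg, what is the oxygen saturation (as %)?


Y = pO2^n / (P50^n + pO2^n)
Y = 15^3.3 / (29^3.3 + 15^3.3)
Y = 10.2%

10.2%


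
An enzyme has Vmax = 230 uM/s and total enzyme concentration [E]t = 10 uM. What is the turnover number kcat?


kcat = Vmax / [E]t
kcat = 230 / 10
kcat = 23.0 s^-1

23.0 s^-1


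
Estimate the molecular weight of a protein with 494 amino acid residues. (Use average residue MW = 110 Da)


MW = n_residues * 110 Da
MW = 494 * 110
MW = 54340 Da

54340 Da


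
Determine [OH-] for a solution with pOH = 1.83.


[OH-] = 10^(-pOH)
[OH-] = 10^(-1.83)
[OH-] = 0.0148 M

0.0148 M


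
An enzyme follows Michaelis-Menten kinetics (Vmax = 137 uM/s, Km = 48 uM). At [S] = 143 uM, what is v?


v = Vmax * [S] / (Km + [S])
v = 137 * 143 / (48 + 143)
v = 102.5707 uM/s

102.5707 uM/s


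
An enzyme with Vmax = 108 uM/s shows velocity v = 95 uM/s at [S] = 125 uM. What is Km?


Km = [S] * (Vmax - v) / v
Km = 125 * (108 - 95) / 95
Km = 17.1053 uM

17.1053 uM


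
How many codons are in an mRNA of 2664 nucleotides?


codons = nucleotides / 3
codons = 2664 / 3 = 888

888


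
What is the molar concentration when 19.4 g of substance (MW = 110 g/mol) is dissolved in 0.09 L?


C = (mass / MW) / volume
C = (19.4 / 110) / 0.09
C = 1.9596 M

1.9596 M


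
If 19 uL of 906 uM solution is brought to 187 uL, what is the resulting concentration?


C2 = C1 * V1 / V2
C2 = 906 * 19 / 187
C2 = 92.0535 uM

92.0535 uM


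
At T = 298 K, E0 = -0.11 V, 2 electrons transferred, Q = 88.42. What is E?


E = E0 - (RT/nF) * ln(Q)
E = -0.11 - (8.314 * 298 / (2 * 96485)) * ln(88.42)
E = -0.1675 V

-0.1675 V


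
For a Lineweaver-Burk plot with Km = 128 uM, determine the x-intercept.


x-intercept = -1/Km
= -1/128
= -0.0078 1/uM

-0.0078 1/uM


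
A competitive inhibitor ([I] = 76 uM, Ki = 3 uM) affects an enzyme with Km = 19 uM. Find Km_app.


Km_app = Km * (1 + [I]/Ki)
Km_app = 19 * (1 + 76/3)
Km_app = 500.3333 uM

500.3333 uM


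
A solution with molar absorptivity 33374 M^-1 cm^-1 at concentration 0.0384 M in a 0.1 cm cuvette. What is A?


A = epsilon * c * l
A = 33374 * 0.0384 * 0.1
A = 128.1562

128.1562


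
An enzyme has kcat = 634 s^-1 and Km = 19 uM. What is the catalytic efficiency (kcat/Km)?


Catalytic efficiency = kcat / Km
= 634 / 19
= 33.3684 uM^-1*s^-1

33.3684 uM^-1*s^-1


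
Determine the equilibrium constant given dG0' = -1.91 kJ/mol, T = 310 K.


Keq = exp(-dG0 * 1000 / (R * T))
Keq = exp(-(-1.91) * 1000 / (8.314 * 310))
Keq = 2.0982

2.0982


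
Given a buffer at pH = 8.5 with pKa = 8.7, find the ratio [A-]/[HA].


[A-]/[HA] = 10^(pH - pKa)
= 10^(8.5 - 8.7)
= 0.631

0.631


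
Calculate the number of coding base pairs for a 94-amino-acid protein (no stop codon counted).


Each amino acid = 1 codon = 3 bp
bp = 94 * 3 = 282 bp

282 bp


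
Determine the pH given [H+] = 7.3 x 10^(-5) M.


pH = -log10([H+])
pH = -log10(7.3 x 10^(-5))
pH = 4.1367

4.1367


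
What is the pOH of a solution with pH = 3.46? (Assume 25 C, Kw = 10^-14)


pOH = 14 - pH
pOH = 14 - 3.46
pOH = 10.54

10.54


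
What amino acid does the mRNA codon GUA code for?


Standard genetic code lookup.
Codon GUA -> Val

Val


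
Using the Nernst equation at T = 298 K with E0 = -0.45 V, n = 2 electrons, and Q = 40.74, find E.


E = E0 - (RT/nF) * ln(Q)
E = -0.45 - (8.314 * 298 / (2 * 96485)) * ln(40.74)
E = -0.4976 V

-0.4976 V


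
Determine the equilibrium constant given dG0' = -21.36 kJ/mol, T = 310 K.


Keq = exp(-dG0 * 1000 / (R * T))
Keq = exp(-(-21.36) * 1000 / (8.314 * 310))
Keq = 3974.3415

3974.3415


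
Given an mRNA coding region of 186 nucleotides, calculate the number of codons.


codons = nucleotides / 3
codons = 186 / 3 = 62

62


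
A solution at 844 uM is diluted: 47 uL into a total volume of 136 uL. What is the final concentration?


C2 = C1 * V1 / V2
C2 = 844 * 47 / 136
C2 = 291.6765 uM

291.6765 uM


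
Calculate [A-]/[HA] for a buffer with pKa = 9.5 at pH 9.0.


[A-]/[HA] = 10^(pH - pKa)
= 10^(9.0 - 9.5)
= 0.3162

0.3162


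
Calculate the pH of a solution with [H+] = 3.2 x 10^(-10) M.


pH = -log10([H+])
pH = -log10(3.2 x 10^(-10))
pH = 9.4949

9.4949


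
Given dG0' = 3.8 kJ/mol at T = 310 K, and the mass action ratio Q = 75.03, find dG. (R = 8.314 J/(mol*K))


dG = dG0' + RT * ln(Q) / 1000
dG = 3.8 + 8.314 * 310 * ln(75.03) / 1000
dG = 14.9287 kJ/mol

14.9287 kJ/mol


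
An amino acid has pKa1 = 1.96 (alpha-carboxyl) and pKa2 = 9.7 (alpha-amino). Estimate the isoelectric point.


pI = (pKa1 + pKa2) / 2
pI = (1.96 + 9.7) / 2
pI = 5.83

5.83


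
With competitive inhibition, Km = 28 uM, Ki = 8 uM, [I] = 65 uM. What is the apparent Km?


Km_app = Km * (1 + [I]/Ki)
Km_app = 28 * (1 + 65/8)
Km_app = 255.5 uM

255.5 uM


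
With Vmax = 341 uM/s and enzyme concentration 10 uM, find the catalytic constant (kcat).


kcat = Vmax / [E]t
kcat = 341 / 10
kcat = 34.1 s^-1

34.1 s^-1


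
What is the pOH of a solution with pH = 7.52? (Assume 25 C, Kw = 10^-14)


pOH = 14 - pH
pOH = 14 - 7.52
pOH = 6.48

6.48


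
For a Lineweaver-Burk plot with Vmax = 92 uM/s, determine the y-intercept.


y-intercept = 1/Vmax
= 1/92
= 0.0109 s/uM

0.0109 s/uM


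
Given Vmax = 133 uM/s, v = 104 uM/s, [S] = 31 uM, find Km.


Km = [S] * (Vmax - v) / v
Km = 31 * (133 - 104) / 104
Km = 8.6442 uM

8.6442 uM


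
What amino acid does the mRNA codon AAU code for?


Standard genetic code lookup.
Codon AAU -> Asn

Asn


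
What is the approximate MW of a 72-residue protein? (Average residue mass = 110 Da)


MW = n_residues * 110 Da
MW = 72 * 110
MW = 7920 Da

7920 Da


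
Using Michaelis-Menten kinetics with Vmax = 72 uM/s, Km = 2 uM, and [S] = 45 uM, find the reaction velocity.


v = Vmax * [S] / (Km + [S])
v = 72 * 45 / (2 + 45)
v = 68.9362 uM/s

68.9362 uM/s


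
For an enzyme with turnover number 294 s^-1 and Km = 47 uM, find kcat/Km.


Catalytic efficiency = kcat / Km
= 294 / 47
= 6.2553 uM^-1*s^-1

6.2553 uM^-1*s^-1


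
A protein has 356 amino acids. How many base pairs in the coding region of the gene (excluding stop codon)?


Each amino acid = 1 codon = 3 bp
bp = 356 * 3 = 1068 bp

1068 bp


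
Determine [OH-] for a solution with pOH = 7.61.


[OH-] = 10^(-pOH)
[OH-] = 10^(-7.61)
[OH-] = 2.455e-08 M

2.455e-08 M


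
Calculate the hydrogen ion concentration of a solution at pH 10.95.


[H+] = 10^(-pH)
[H+] = 10^(-10.95)
[H+] = 1.122e-11 M

1.122e-11 M


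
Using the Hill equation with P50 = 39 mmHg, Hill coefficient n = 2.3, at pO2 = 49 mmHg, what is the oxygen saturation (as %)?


Y = pO2^n / (P50^n + pO2^n)
Y = 49^2.3 / (39^2.3 + 49^2.3)
Y = 62.83%

62.83%


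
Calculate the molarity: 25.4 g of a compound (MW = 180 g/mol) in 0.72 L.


C = (mass / MW) / volume
C = (25.4 / 180) / 0.72
C = 0.196 M

0.196 M


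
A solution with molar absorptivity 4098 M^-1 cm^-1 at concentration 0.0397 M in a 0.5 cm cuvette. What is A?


A = epsilon * c * l
A = 4098 * 0.0397 * 0.5
A = 81.3453

81.3453


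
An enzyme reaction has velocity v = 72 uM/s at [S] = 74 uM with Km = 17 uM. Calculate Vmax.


Vmax = v * (Km + [S]) / [S]
Vmax = 72 * (17 + 74) / 74
Vmax = 88.5405 uM/s

88.5405 uM/s


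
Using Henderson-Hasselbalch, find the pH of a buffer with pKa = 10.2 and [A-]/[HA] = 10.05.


pH = pKa + log10([A-]/[HA])
pH = 10.2 + log10(10.05)
pH = 11.2022

11.2022


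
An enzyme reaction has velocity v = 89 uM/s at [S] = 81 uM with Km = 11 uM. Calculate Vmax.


Vmax = v * (Km + [S]) / [S]
Vmax = 89 * (11 + 81) / 81
Vmax = 101.0864 uM/s

101.0864 uM/s


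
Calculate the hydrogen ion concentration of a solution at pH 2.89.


[H+] = 10^(-pH)
[H+] = 10^(-2.89)
[H+] = 0.0013 M

0.0013 M


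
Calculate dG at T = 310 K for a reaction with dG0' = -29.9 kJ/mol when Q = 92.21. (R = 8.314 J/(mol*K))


dG = dG0' + RT * ln(Q) / 1000
dG = -29.9 + 8.314 * 310 * ln(92.21) / 1000
dG = -18.2399 kJ/mol

-18.2399 kJ/mol


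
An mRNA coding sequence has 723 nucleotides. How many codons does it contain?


codons = nucleotides / 3
codons = 723 / 3 = 241

241


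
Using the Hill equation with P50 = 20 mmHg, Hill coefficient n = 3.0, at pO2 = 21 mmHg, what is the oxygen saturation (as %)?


Y = pO2^n / (P50^n + pO2^n)
Y = 21^3.0 / (20^3.0 + 21^3.0)
Y = 53.65%

53.65%


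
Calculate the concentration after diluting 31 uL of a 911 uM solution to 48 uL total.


C2 = C1 * V1 / V2
C2 = 911 * 31 / 48
C2 = 588.3542 uM

588.3542 uM


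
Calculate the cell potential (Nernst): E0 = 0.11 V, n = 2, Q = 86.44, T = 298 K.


E = E0 - (RT/nF) * ln(Q)
E = 0.11 - (8.314 * 298 / (2 * 96485)) * ln(86.44)
E = 0.0527 V

0.0527 V


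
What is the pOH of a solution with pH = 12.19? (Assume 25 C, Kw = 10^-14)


pOH = 14 - pH
pOH = 14 - 12.19
pOH = 1.81

1.81


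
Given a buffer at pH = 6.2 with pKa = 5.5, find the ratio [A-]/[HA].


[A-]/[HA] = 10^(pH - pKa)
= 10^(6.2 - 5.5)
= 5.0119

5.0119


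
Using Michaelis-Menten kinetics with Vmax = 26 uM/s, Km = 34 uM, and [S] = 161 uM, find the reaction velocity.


v = Vmax * [S] / (Km + [S])
v = 26 * 161 / (34 + 161)
v = 21.4667 uM/s

21.4667 uM/s


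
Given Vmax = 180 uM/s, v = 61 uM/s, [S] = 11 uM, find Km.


Km = [S] * (Vmax - v) / v
Km = 11 * (180 - 61) / 61
Km = 21.459 uM

21.459 uM


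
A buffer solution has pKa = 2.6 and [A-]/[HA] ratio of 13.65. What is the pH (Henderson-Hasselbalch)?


pH = pKa + log10([A-]/[HA])
pH = 2.6 + log10(13.65)
pH = 3.7351

3.7351


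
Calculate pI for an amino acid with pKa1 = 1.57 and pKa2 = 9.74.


pI = (pKa1 + pKa2) / 2
pI = (1.57 + 9.74) / 2
pI = 5.655

5.655


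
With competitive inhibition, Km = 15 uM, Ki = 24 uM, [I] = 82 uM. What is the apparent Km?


Km_app = Km * (1 + [I]/Ki)
Km_app = 15 * (1 + 82/24)
Km_app = 66.25 uM

66.25 uM


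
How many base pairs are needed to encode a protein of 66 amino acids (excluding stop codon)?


Each amino acid = 1 codon = 3 bp
bp = 66 * 3 = 198 bp

198 bp


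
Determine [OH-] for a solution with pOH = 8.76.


[OH-] = 10^(-pOH)
[OH-] = 10^(-8.76)
[OH-] = 1.738e-09 M

1.738e-09 M


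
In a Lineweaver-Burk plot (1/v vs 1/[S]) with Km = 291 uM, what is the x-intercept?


x-intercept = -1/Km
= -1/291
= -0.0034 1/uM

-0.0034 1/uM


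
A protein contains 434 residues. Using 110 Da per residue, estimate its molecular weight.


MW = n_residues * 110 Da
MW = 434 * 110
MW = 47740 Da

47740 Da


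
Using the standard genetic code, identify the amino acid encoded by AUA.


Standard genetic code lookup.
Codon AUA -> Ile

Ile


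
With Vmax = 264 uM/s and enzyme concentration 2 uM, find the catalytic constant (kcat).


kcat = Vmax / [E]t
kcat = 264 / 2
kcat = 132.0 s^-1

132.0 s^-1
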